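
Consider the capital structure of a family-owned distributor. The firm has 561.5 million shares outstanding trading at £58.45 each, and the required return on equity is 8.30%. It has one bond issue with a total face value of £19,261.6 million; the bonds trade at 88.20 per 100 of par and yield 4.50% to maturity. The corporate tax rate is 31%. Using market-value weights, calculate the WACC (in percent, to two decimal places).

6.53%

Market value of equity E = 58.45 × 561.5m = 32819.675m. Market value of debt D = 19261.6m × 88.2/100 = 16988.7312m.
Total capital V = 32819.675 + 16988.7312 = 49808.4062.
Equity: weight = 32819.675/49808.4062 = 0.6589; cost = 8.3%.
Bonds outstanding: weight = 16988.7312/49808.4062 = 0.3411; after-tax cost = 4.5% × (1 − 31%) = 3.1050%.
WACC = 0.6589 × 8.3000% + 0.3411 × 3.1050% = 6.5281%.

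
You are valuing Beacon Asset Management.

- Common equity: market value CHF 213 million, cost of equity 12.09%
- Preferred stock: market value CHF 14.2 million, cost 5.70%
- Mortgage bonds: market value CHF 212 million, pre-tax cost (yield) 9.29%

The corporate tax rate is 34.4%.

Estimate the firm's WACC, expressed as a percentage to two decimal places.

Total capital V = 213 + 14.2 + 212 = 439.2.
Equity: weight = 213/439.2 = 0.4850; cost = 12.09%.
Preferred: weight = 14.2/439.2 = 0.0323; cost = 5.7%.
Mortgage bonds: weight = 212/439.2 = 0.4827; after-tax cost = 9.29% × (1 − 34.4%) = 6.0942%.
WACC = 0.4850 × 12.0900% + 0.0323 × 5.7000% + 0.4827 × 6.0942% = 8.9893%.

8.99%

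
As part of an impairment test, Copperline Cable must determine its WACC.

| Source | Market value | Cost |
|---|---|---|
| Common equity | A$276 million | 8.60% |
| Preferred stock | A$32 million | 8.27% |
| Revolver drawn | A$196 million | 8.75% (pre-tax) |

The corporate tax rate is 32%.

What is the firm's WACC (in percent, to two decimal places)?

7.55%

Total capital V = 276 + 32 + 196 = 504.
Equity: weight = 276/504 = 0.5476; cost = 8.6%.
Preferred: weight = 32/504 = 0.0635; cost = 8.27%.
Revolver drawn: weight = 196/504 = 0.3889; after-tax cost = 8.75% × (1 − 32%) = 5.9500%.
WACC = 0.5476 × 8.6000% + 0.0635 × 8.2700% + 0.3889 × 5.9500% = 7.5485%.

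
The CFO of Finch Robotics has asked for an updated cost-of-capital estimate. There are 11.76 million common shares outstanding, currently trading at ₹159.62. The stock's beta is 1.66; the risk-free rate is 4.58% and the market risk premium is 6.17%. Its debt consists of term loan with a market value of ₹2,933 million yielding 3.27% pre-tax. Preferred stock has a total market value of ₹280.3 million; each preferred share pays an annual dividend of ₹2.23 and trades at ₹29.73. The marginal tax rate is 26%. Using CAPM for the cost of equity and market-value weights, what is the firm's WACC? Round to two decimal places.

7.27%

Cost of equity via CAPM: Re = 4.58% + 1.66 × 6.17% = 14.8222%.
Cost of preferred: Rp = 2.23 / 29.73 = 7.5008%.
Market value of equity E = 159.62 × 11.76m = 1877.1312m.
Total capital V = 1877.1312 + 280.3 + 2933 = 5090.4312.
Equity: weight = 1877.1312/5090.4312 = 0.3688; cost = 14.8222%.
Preferred: weight = 280.3/5090.4312 = 0.0551; cost = 7.5008%.
Term loan: weight = 2933/5090.4312 = 0.5762; after-tax cost = 3.27% × (1 − 26%) = 2.4198%.
WACC = 0.3688 × 14.8222% + 0.0551 × 7.5008% + 0.5762 × 2.4198% = 7.2731%.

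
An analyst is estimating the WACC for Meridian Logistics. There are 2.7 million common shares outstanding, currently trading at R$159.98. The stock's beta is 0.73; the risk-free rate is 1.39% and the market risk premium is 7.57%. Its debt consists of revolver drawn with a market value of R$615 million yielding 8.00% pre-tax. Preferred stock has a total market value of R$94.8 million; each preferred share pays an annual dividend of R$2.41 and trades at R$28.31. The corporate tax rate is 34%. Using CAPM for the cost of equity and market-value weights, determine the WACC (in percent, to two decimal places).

Cost of equity via CAPM: Re = 1.39% + 0.73 × 7.57% = 6.9161%.
Cost of preferred: Rp = 2.41 / 28.31 = 8.5129%.
Market value of equity E = 159.98 × 2.7m = 431.946m.
Total capital V = 431.946 + 94.8 + 615 = 1141.746.
Equity: weight = 431.946/1141.746 = 0.3783; cost = 6.9161%.
Preferred: weight = 94.8/1141.746 = 0.0830; cost = 8.5129%.
Revolver drawn: weight = 615/1141.746 = 0.5386; after-tax cost = 8% × (1 − 34%) = 5.2800%.
WACC = 0.3783 × 6.9161% + 0.0830 × 8.5129% + 0.5386 × 5.2800% = 6.1674%.

6.17%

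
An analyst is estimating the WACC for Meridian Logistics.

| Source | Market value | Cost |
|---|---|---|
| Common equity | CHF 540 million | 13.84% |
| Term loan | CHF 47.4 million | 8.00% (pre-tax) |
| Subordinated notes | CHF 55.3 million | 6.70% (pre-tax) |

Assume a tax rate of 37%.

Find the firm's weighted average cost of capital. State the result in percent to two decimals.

Total capital V = 540 + 47.4 + 55.3 = 642.7.
Equity: weight = 540/642.7 = 0.8402; cost = 13.84%.
Term loan: weight = 47.4/642.7 = 0.0738; after-tax cost = 8% × (1 − 37%) = 5.0400%.
Subordinated notes: weight = 55.3/642.7 = 0.0860; after-tax cost = 6.7% × (1 − 37%) = 4.2210%.
WACC = 0.8402 × 13.8400% + 0.0738 × 5.0400% + 0.0860 × 4.2210% = 12.3633%.

12.36%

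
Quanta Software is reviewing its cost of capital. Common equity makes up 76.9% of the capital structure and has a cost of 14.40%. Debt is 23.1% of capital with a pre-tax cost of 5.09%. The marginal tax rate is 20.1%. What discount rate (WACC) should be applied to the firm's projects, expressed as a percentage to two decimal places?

After-tax cost of debt = 5.09% × (1 − 20.1%) = 4.0669%.
WACC = 0.769 × 14.4000% + 0.231 × 4.0669% = 12.0131%.

12.01%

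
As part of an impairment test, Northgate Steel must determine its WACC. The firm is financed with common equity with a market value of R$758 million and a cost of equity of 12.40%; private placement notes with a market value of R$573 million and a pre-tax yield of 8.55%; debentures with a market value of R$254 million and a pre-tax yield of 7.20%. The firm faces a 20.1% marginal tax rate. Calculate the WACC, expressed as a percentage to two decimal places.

9.32%

Total capital V = 758 + 573 + 254 = 1585.
Equity: weight = 758/1585 = 0.4782; cost = 12.4%.
Private placement notes: weight = 573/1585 = 0.3615; after-tax cost = 8.55% × (1 − 20.1%) = 6.8315%.
Debentures: weight = 254/1585 = 0.1603; after-tax cost = 7.2% × (1 − 20.1%) = 5.7528%.
WACC = 0.4782 × 12.4000% + 0.3615 × 6.8315% + 0.1603 × 5.7528% = 9.3217%.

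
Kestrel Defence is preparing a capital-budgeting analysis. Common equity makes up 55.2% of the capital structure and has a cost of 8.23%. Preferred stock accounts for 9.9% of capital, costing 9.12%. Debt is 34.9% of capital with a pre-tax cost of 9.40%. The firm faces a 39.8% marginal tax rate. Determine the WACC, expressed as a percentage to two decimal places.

7.42%

After-tax cost of debt = 9.4% × (1 − 39.8%) = 5.6588%.
WACC = 0.552 × 8.2300% + 0.099 × 9.1200% + 0.349 × 5.6588% = 7.4208%.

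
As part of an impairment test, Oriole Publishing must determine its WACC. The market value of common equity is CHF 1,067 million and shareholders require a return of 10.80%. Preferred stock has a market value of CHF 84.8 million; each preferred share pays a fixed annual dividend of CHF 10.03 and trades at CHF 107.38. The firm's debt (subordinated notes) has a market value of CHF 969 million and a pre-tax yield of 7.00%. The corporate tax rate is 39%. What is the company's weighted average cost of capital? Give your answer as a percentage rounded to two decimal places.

7.76%

Cost of preferred: Rp = 10.03 / 107.38 = 9.3407%.
Total capital V = 1067 + 84.8 + 969 = 2120.8.
Equity: weight = 1067/2120.8 = 0.5031; cost = 10.8%.
Preferred: weight = 84.8/2120.8 = 0.0400; cost = 9.3407%.
Subordinated notes: weight = 969/2120.8 = 0.4569; after-tax cost = 7% × (1 − 39%) = 4.2700%.
WACC = 0.5031 × 10.8000% + 0.0400 × 9.3407% + 0.4569 × 4.2700% = 7.7581%.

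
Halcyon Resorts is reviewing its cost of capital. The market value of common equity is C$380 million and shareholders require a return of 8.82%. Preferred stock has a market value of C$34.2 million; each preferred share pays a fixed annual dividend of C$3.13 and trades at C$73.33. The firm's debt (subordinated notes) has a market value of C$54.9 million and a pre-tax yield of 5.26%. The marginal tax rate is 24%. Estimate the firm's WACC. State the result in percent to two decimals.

Cost of preferred: Rp = 3.13 / 73.33 = 4.2684%.
Total capital V = 380 + 34.2 + 54.9 = 469.1.
Equity: weight = 380/469.1 = 0.8101; cost = 8.82%.
Preferred: weight = 34.2/469.1 = 0.0729; cost = 4.2684%.
Subordinated notes: weight = 54.9/469.1 = 0.1170; after-tax cost = 5.26% × (1 − 24%) = 3.9976%.
WACC = 0.8101 × 8.8200% + 0.0729 × 4.2684% + 0.1170 × 3.9976% = 7.9238%.

7.92%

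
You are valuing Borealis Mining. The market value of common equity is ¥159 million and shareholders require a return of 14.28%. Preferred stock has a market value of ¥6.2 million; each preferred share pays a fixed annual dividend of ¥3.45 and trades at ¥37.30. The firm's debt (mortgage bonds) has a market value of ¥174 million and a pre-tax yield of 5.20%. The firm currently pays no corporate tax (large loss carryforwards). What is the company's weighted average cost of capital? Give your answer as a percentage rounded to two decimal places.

Cost of preferred: Rp = 3.45 / 37.3 = 9.2493%.
Total capital V = 159 + 6.2 + 174 = 339.2.
Equity: weight = 159/339.2 = 0.4688; cost = 14.28%.
Preferred: weight = 6.2/339.2 = 0.0183; cost = 9.2493%.
Mortgage bonds: weight = 174/339.2 = 0.5130; after-tax cost = 5.2% × (1 − 0%) = 5.2000%.
WACC = 0.4688 × 14.2800% + 0.0183 × 9.2493% + 0.5130 × 5.2000% = 9.5303%.

9.53%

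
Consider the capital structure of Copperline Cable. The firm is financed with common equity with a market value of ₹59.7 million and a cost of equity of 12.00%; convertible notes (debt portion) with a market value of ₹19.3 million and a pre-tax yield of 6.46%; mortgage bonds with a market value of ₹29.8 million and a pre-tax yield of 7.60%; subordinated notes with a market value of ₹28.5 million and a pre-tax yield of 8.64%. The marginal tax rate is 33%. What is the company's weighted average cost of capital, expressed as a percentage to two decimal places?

Total capital V = 59.7 + 19.3 + 29.8 + 28.5 = 137.3.
Equity: weight = 59.7/137.3 = 0.4348; cost = 12%.
Convertible notes (debt portion): weight = 19.3/137.3 = 0.1406; after-tax cost = 6.46% × (1 − 33%) = 4.3282%.
Mortgage bonds: weight = 29.8/137.3 = 0.2170; after-tax cost = 7.6% × (1 − 33%) = 5.0920%.
Subordinated notes: weight = 28.5/137.3 = 0.2076; after-tax cost = 8.64% × (1 − 33%) = 5.7888%.
WACC = 0.4348 × 12.0000% + 0.1406 × 4.3282% + 0.2170 × 5.0920% + 0.2076 × 5.7888% = 8.1330%.

8.13%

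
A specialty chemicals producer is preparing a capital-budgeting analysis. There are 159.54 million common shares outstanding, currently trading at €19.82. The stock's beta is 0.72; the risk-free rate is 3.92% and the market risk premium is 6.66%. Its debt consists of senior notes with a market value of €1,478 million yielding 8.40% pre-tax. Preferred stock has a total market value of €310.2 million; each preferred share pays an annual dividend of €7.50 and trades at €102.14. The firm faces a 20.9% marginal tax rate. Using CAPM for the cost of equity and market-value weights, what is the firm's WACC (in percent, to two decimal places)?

Cost of equity via CAPM: Re = 3.92% + 0.72 × 6.66% = 8.7152%.
Cost of preferred: Rp = 7.5 / 102.14 = 7.3429%.
Market value of equity E = 19.82 × 159.54m = 3162.0828m.
Total capital V = 3162.0828 + 310.2 + 1478 = 4950.2828.
Equity: weight = 3162.0828/4950.2828 = 0.6388; cost = 8.7152%.
Preferred: weight = 310.2/4950.2828 = 0.0627; cost = 7.3429%.
Senior notes: weight = 1478/4950.2828 = 0.2986; after-tax cost = 8.4% × (1 − 20.9%) = 6.6444%.
WACC = 0.6388 × 8.7152% + 0.0627 × 7.3429% + 0.2986 × 6.6444% = 8.0109%.

8.01%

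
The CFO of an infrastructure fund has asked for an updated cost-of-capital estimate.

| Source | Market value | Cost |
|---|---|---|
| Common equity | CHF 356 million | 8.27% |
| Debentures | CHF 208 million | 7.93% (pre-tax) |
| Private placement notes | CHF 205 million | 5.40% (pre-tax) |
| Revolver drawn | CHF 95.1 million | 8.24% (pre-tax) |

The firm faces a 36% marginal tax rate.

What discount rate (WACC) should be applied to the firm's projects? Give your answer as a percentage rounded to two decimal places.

Total capital V = 356 + 208 + 205 + 95.1 = 864.1.
Equity: weight = 356/864.1 = 0.4120; cost = 8.27%.
Debentures: weight = 208/864.1 = 0.2407; after-tax cost = 7.93% × (1 − 36%) = 5.0752%.
Private placement notes: weight = 205/864.1 = 0.2372; after-tax cost = 5.4% × (1 − 36%) = 3.4560%.
Revolver drawn: weight = 95.1/864.1 = 0.1101; after-tax cost = 8.24% × (1 − 36%) = 5.2736%.
WACC = 0.4120 × 8.2700% + 0.2407 × 5.0752% + 0.2372 × 3.4560% + 0.1101 × 5.2736% = 6.0291%.

6.03%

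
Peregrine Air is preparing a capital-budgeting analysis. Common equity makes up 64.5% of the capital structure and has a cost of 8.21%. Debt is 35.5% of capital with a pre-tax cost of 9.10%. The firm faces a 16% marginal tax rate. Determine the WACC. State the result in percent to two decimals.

After-tax cost of debt = 9.1% × (1 − 16%) = 7.6440%.
WACC = 0.645 × 8.2100% + 0.355 × 7.6440% = 8.0091%.

8.01%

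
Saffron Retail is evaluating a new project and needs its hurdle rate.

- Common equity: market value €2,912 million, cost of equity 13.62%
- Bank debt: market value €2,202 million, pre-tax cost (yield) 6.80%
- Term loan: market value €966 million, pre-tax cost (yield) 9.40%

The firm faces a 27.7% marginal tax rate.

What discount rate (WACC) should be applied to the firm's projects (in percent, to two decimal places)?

Total capital V = 2912 + 2202 + 966 = 6080.
Equity: weight = 2912/6080 = 0.4789; cost = 13.62%.
Bank debt: weight = 2202/6080 = 0.3622; after-tax cost = 6.8% × (1 − 27.7%) = 4.9164%.
Term loan: weight = 966/6080 = 0.1589; after-tax cost = 9.4% × (1 − 27.7%) = 6.7962%.
WACC = 0.4789 × 13.6200% + 0.3622 × 4.9164% + 0.1589 × 6.7962% = 9.3836%.

9.38%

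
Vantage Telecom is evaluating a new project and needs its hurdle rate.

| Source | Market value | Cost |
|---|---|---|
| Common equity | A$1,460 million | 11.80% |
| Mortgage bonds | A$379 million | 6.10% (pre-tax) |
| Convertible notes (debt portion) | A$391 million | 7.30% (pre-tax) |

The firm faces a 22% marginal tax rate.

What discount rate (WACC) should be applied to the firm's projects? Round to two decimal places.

9.53%

Total capital V = 1460 + 379 + 391 = 2230.
Equity: weight = 1460/2230 = 0.6547; cost = 11.8%.
Mortgage bonds: weight = 379/2230 = 0.1700; after-tax cost = 6.1% × (1 − 22%) = 4.7580%.
Convertible notes (debt portion): weight = 391/2230 = 0.1753; after-tax cost = 7.3% × (1 − 22%) = 5.6940%.
WACC = 0.6547 × 11.8000% + 0.1700 × 4.7580% + 0.1753 × 5.6940% = 9.5326%.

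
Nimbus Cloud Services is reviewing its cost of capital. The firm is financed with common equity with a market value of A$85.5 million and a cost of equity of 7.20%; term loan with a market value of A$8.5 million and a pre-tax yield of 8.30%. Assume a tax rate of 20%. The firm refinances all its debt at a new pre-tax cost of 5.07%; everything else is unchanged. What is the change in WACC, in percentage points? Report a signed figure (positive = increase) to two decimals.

-0.23 pp

Current WACC:
Total capital V = 85.5 + 8.5 = 94.
Equity: weight = 85.5/94 = 0.9096; cost = 7.2%.
Term loan: weight = 8.5/94 = 0.0904; after-tax cost = 8.3% × (1 − 20%) = 6.6400%.
WACC = 0.9096 × 7.2000% + 0.0904 × 6.6400% = 7.1494%.
After the change:
Total capital V = 85.5 + 8.5 = 94.
Equity: weight = 85.5/94 = 0.9096; cost = 7.2%.
Term loan: weight = 8.5/94 = 0.0904; after-tax cost = 5.07% × (1 − 20%) = 4.0560%.
WACC = 0.9096 × 7.2000% + 0.0904 × 4.0560% = 6.9157%.
Change in WACC = 6.9157% − 7.1494% = -0.2337 pp.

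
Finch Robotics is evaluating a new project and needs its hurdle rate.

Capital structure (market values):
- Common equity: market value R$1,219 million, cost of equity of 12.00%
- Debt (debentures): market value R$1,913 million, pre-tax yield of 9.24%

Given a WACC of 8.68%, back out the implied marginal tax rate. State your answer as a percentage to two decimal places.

28.96%

Total capital V = 1219 + 1913 = 3132.
Equity weight = 1219/3132 = 0.3892.
Debentures weight = 1913/3132 = 0.6108.
Equity contribution = 0.3892 × 12% = 4.6705%.
Debt contribution must be 8.68% − 4.6705% = 4.0095%.
0.6108 × 9.24% × (1 − T) = 4.0095%  ⇒  (1 − T) = 0.7104.
T = 28.9564%.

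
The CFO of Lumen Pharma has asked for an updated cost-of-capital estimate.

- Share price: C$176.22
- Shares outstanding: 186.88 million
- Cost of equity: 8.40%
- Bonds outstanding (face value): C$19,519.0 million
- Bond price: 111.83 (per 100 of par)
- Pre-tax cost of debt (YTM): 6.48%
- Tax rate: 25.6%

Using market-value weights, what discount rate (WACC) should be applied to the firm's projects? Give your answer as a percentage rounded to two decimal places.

6.97%

Market value of equity E = 176.22 × 186.88m = 32931.9936m. Market value of debt D = 19519m × 111.83/100 = 21828.0977m.
Total capital V = 32931.9936 + 21828.0977 = 54760.0913.
Equity: weight = 32931.9936/54760.0913 = 0.6014; cost = 8.4%.
Bonds outstanding: weight = 21828.0977/54760.0913 = 0.3986; after-tax cost = 6.48% × (1 − 25.6%) = 4.8211%.
WACC = 0.6014 × 8.4000% + 0.3986 × 4.8211% = 6.9734%.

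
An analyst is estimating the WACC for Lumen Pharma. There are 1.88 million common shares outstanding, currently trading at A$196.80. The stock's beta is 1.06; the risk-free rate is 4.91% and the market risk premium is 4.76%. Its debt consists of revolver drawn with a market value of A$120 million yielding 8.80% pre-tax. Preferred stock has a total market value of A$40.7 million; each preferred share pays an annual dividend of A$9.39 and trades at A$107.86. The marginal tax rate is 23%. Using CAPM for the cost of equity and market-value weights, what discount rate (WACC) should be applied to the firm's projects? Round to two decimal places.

Cost of equity via CAPM: Re = 4.91% + 1.06 × 4.76% = 9.9556%.
Cost of preferred: Rp = 9.39 / 107.86 = 8.7057%.
Market value of equity E = 196.8 × 1.88m = 369.984m.
Total capital V = 369.984 + 40.7 + 120 = 530.684.
Equity: weight = 369.984/530.684 = 0.6972; cost = 9.9556%.
Preferred: weight = 40.7/530.684 = 0.0767; cost = 8.7057%.
Revolver drawn: weight = 120/530.684 = 0.2261; after-tax cost = 8.8% × (1 − 23%) = 6.7760%.
WACC = 0.6972 × 9.9556% + 0.0767 × 8.7057% + 0.2261 × 6.7760% = 9.1408%.

9.14%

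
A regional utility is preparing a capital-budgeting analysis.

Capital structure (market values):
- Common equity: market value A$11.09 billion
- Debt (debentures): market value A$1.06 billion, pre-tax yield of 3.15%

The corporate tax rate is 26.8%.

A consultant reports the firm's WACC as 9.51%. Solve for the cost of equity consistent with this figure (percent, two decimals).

10.20%

Total capital V = 11.09 + 1.06 = 12.15.
Equity weight = 11.09/12.15 = 0.9128.
Debentures weight = 1.06/12.15 = 0.0872.
Debt contribution = 0.0872 × 3.15% × (1 − 26.8%) = 0.2012%.
Required equity contribution = 9.51% − 0.2012% = 9.3088%.
Re = 9.3088% / 0.9128 = 10.1986%.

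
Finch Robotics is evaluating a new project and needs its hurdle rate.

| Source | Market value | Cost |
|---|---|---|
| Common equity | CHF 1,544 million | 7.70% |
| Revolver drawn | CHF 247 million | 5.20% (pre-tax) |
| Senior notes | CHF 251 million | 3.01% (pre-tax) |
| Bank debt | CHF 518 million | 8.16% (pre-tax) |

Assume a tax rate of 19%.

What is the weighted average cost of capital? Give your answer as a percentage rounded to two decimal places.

Total capital V = 1544 + 247 + 251 + 518 = 2560.
Equity: weight = 1544/2560 = 0.6031; cost = 7.7%.
Revolver drawn: weight = 247/2560 = 0.0965; after-tax cost = 5.2% × (1 − 19%) = 4.2120%.
Senior notes: weight = 251/2560 = 0.0980; after-tax cost = 3.01% × (1 − 19%) = 2.4381%.
Bank debt: weight = 518/2560 = 0.2023; after-tax cost = 8.16% × (1 − 19%) = 6.6096%.
WACC = 0.6031 × 7.7000% + 0.0965 × 4.2120% + 0.0980 × 2.4381% + 0.2023 × 6.6096% = 6.6269%.

6.63%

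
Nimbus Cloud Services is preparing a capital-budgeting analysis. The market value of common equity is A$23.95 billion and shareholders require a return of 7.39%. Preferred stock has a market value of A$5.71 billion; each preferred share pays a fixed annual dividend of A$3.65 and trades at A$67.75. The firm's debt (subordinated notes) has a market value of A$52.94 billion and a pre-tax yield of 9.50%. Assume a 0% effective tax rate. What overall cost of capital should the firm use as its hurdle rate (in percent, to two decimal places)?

8.60%

Cost of preferred: Rp = 3.65 / 67.75 = 5.3875%.
Total capital V = 23.95 + 5.71 + 52.94 = 82.6.
Equity: weight = 23.95/82.6 = 0.2900; cost = 7.39%.
Preferred: weight = 5.71/82.6 = 0.0691; cost = 5.3875%.
Subordinated notes: weight = 52.94/82.6 = 0.6409; after-tax cost = 9.5% × (1 − 0%) = 9.5000%.
WACC = 0.2900 × 7.3900% + 0.0691 × 5.3875% + 0.6409 × 9.5000% = 8.6039%.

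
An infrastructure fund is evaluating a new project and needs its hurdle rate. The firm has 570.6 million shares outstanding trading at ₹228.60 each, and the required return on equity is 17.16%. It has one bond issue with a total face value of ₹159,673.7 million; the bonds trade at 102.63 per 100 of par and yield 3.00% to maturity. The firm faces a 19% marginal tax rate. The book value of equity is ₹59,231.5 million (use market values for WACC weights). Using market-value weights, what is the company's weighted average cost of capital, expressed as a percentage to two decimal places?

8.96%

Market value of equity E = 228.6 × 570.6m = 130439.16m. Market value of debt D = 159673.7m × 102.63/100 = 163873.11831m.
Total capital V = 130439.16 + 163873.11831 = 294312.27831.
Equity: weight = 130439.16/294312.27831 = 0.4432; cost = 17.16%.
Bonds outstanding: weight = 163873.11831/294312.27831 = 0.5568; after-tax cost = 3% × (1 − 19%) = 2.4300%.
WACC = 0.4432 × 17.1600% + 0.5568 × 2.4300% = 8.9583%.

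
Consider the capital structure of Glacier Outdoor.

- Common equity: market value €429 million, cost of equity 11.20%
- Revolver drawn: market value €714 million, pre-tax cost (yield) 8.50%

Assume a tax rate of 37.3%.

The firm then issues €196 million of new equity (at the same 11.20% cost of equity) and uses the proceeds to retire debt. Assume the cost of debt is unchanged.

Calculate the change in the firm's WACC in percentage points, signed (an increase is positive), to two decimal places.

+1.01 pp

Current WACC:
Total capital V = 429 + 714 = 1143.
Equity: weight = 429/1143 = 0.3753; cost = 11.2%.
Revolver drawn: weight = 714/1143 = 0.6247; after-tax cost = 8.5% × (1 − 37.3%) = 5.3295%.
WACC = 0.3753 × 11.2000% + 0.6247 × 5.3295% = 7.5329%.
After the change:
Total capital V = 625 + 518 = 1143.
Equity: weight = 625/1143 = 0.5468; cost = 11.2%.
Revolver drawn: weight = 518/1143 = 0.4532; after-tax cost = 8.5% × (1 − 37.3%) = 5.3295%.
WACC = 0.5468 × 11.2000% + 0.4532 × 5.3295% = 8.5395%.
Change in WACC = 8.5395% − 7.5329% = 1.0067 pp.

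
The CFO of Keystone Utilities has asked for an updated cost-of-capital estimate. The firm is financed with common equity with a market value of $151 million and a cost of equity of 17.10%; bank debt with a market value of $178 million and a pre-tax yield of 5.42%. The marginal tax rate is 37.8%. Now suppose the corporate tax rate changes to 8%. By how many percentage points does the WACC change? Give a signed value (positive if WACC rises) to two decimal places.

+0.87 pp

Current WACC:
Total capital V = 151 + 178 = 329.
Equity: weight = 151/329 = 0.4590; cost = 17.1%.
Bank debt: weight = 178/329 = 0.5410; after-tax cost = 5.42% × (1 − 37.8%) = 3.3712%.
WACC = 0.4590 × 17.1000% + 0.5410 × 3.3712% = 9.6723%.
After the change:
Total capital V = 151 + 178 = 329.
Equity: weight = 151/329 = 0.4590; cost = 17.1%.
Bank debt: weight = 178/329 = 0.5410; after-tax cost = 5.42% × (1 − 8%) = 4.9864%.
WACC = 0.4590 × 17.1000% + 0.5410 × 4.9864% = 10.5461%.
Change in WACC = 10.5461% − 9.6723% = 0.8739 pp.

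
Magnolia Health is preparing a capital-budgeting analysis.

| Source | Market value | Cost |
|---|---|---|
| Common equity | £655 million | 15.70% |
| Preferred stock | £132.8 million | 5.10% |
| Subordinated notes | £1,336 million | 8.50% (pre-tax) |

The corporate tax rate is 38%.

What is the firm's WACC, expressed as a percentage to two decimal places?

8.48%

Total capital V = 655 + 132.8 + 1336 = 2123.8.
Equity: weight = 655/2123.8 = 0.3084; cost = 15.7%.
Preferred: weight = 132.8/2123.8 = 0.0625; cost = 5.1%.
Subordinated notes: weight = 1336/2123.8 = 0.6291; after-tax cost = 8.5% × (1 − 38%) = 5.2700%.
WACC = 0.3084 × 15.7000% + 0.0625 × 5.1000% + 0.6291 × 5.2700% = 8.4761%.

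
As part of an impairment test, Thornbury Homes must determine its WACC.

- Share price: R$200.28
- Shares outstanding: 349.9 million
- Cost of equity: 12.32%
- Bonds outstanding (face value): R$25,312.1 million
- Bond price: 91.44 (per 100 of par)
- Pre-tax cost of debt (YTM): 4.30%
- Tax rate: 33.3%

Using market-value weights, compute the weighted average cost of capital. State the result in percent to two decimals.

Market value of equity E = 200.28 × 349.9m = 70077.972m. Market value of debt D = 25312.1m × 91.44/100 = 23145.38424m.
Total capital V = 70077.972 + 23145.38424 = 93223.35624.
Equity: weight = 70077.972/93223.35624 = 0.7517; cost = 12.32%.
Bonds outstanding: weight = 23145.38424/93223.35624 = 0.2483; after-tax cost = 4.3% × (1 − 33.3%) = 2.8681%.
WACC = 0.7517 × 12.3200% + 0.2483 × 2.8681% = 9.9733%.

9.97%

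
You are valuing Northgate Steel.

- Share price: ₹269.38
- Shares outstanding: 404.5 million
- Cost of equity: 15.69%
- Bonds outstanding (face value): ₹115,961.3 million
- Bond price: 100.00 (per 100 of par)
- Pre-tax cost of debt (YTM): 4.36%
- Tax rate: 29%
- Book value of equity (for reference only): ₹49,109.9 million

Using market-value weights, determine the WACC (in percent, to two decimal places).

Market value of equity E = 269.38 × 404.5m = 108964.21m. Market value of debt D = 115961.3m × 100.0/100 = 115961.3m.
Total capital V = 108964.21 + 115961.3 = 224925.51.
Equity: weight = 108964.21/224925.51 = 0.4844; cost = 15.69%.
Bonds outstanding: weight = 115961.3/224925.51 = 0.5156; after-tax cost = 4.36% × (1 − 29%) = 3.0956%.
WACC = 0.4844 × 15.6900% + 0.5156 × 3.0956% = 9.1969%.

9.20%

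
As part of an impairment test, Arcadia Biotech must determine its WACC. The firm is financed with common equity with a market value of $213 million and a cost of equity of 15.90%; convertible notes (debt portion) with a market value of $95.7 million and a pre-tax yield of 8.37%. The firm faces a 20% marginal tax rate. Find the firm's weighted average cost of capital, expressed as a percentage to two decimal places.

13.05%

Total capital V = 213 + 95.7 = 308.7.
Equity: weight = 213/308.7 = 0.6900; cost = 15.9%.
Convertible notes (debt portion): weight = 95.7/308.7 = 0.3100; after-tax cost = 8.37% × (1 − 20%) = 6.6960%.
WACC = 0.6900 × 15.9000% + 0.3100 × 6.6960% = 13.0467%.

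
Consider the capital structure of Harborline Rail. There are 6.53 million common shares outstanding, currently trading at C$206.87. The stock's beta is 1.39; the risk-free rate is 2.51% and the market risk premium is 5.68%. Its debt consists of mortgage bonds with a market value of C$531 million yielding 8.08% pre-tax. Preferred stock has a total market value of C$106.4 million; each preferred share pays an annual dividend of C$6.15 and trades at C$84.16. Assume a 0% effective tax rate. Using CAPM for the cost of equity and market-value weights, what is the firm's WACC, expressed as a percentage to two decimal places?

9.62%

Cost of equity via CAPM: Re = 2.51% + 1.39 × 5.68% = 10.4052%.
Cost of preferred: Rp = 6.15 / 84.16 = 7.3075%.
Market value of equity E = 206.87 × 6.53m = 1350.8611m.
Total capital V = 1350.8611 + 106.4 + 531 = 1988.2611.
Equity: weight = 1350.8611/1988.2611 = 0.6794; cost = 10.4052%.
Preferred: weight = 106.4/1988.2611 = 0.0535; cost = 7.3075%.
Mortgage bonds: weight = 531/1988.2611 = 0.2671; after-tax cost = 8.08% × (1 − 0%) = 8.0800%.
WACC = 0.6794 × 10.4052% + 0.0535 × 7.3075% + 0.2671 × 8.0800% = 9.6184%.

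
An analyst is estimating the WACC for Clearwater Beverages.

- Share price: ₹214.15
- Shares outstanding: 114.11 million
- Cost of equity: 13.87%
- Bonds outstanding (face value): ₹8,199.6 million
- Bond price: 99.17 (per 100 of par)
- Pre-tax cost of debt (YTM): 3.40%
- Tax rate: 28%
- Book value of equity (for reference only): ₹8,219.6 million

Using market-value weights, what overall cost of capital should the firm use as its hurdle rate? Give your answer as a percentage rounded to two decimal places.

Market value of equity E = 214.15 × 114.11m = 24436.6565m. Market value of debt D = 8199.6m × 99.17/100 = 8131.54332m.
Total capital V = 24436.6565 + 8131.54332 = 32568.19982.
Equity: weight = 24436.6565/32568.19982 = 0.7503; cost = 13.87%.
Bonds outstanding: weight = 8131.54332/32568.19982 = 0.2497; after-tax cost = 3.4% × (1 − 28%) = 2.4480%.
WACC = 0.7503 × 13.8700% + 0.2497 × 2.4480% = 11.0182%.

11.02%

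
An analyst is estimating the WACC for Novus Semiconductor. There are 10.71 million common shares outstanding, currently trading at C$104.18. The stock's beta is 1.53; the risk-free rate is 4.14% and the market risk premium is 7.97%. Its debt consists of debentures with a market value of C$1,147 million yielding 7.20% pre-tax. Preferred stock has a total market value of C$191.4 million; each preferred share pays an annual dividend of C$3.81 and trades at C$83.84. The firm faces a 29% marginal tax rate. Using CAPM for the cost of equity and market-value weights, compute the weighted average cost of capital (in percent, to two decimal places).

Cost of equity via CAPM: Re = 4.14% + 1.53 × 7.97% = 16.3341%.
Cost of preferred: Rp = 3.81 / 83.84 = 4.5444%.
Market value of equity E = 104.18 × 10.71m = 1115.7678m.
Total capital V = 1115.7678 + 191.4 + 1147 = 2454.1678.
Equity: weight = 1115.7678/2454.1678 = 0.4546; cost = 16.3341%.
Preferred: weight = 191.4/2454.1678 = 0.0780; cost = 4.5444%.
Debentures: weight = 1147/2454.1678 = 0.4674; after-tax cost = 7.2% × (1 − 29%) = 5.1120%.
WACC = 0.4546 × 16.3341% + 0.0780 × 4.5444% + 0.4674 × 5.1120% = 10.1698%.

10.17%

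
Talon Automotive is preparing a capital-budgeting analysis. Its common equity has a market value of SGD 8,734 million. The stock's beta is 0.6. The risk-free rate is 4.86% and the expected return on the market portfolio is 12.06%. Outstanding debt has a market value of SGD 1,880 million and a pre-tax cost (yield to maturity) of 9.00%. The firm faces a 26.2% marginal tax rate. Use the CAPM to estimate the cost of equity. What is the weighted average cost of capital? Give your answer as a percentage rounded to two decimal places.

Market risk premium = 12.06% − 4.86% = 7.2%.
Cost of equity via CAPM: Re = 4.86% + 0.6 × 7.2% = 9.1800%.
Total capital V = 8734 + 1880 = 10614.
Equity: weight = 8734/10614 = 0.8229; cost = 9.18%.
Debt: weight = 1880/10614 = 0.1771; after-tax cost = 9% × (1 − 26.2%) = 6.6420%.
WACC = 0.8229 × 9.1800% + 0.1771 × 6.6420% = 8.7305%.

8.73%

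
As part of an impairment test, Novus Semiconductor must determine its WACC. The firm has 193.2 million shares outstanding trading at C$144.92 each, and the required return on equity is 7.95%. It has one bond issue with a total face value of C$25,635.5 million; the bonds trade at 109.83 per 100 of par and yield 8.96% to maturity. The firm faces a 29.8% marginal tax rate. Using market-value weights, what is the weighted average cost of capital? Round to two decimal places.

7.12%

Market value of equity E = 144.92 × 193.2m = 27998.544m. Market value of debt D = 25635.5m × 109.83/100 = 28155.46965m.
Total capital V = 27998.544 + 28155.46965 = 56154.01365.
Equity: weight = 27998.544/56154.01365 = 0.4986; cost = 7.95%.
Bonds outstanding: weight = 28155.46965/56154.01365 = 0.5014; after-tax cost = 8.96% × (1 − 29.8%) = 6.2899%.
WACC = 0.4986 × 7.9500% + 0.5014 × 6.2899% = 7.1176%.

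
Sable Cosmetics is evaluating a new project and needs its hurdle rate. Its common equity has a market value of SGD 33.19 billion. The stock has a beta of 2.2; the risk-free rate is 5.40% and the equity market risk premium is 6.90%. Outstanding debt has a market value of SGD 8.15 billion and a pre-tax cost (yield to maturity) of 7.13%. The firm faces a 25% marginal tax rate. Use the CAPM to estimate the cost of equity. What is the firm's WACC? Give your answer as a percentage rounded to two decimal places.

Cost of equity via CAPM: Re = 5.4% + 2.2 × 6.9% = 20.5800%.
Total capital V = 33.19 + 8.15 = 41.34.
Equity: weight = 33.19/41.34 = 0.8029; cost = 20.58%.
Debt: weight = 8.15/41.34 = 0.1971; after-tax cost = 7.13% × (1 − 25%) = 5.3475%.
WACC = 0.8029 × 20.5800% + 0.1971 × 5.3475% = 17.5770%.

17.58%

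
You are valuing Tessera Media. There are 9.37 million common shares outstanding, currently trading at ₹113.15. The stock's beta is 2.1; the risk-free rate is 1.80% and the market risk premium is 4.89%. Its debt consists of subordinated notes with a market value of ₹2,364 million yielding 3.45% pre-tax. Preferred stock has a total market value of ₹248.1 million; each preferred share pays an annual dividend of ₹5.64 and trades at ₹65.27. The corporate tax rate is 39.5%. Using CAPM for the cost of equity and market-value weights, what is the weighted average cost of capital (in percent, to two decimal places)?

Cost of equity via CAPM: Re = 1.8% + 2.1 × 4.89% = 12.0690%.
Cost of preferred: Rp = 5.64 / 65.27 = 8.6410%.
Market value of equity E = 113.15 × 9.37m = 1060.2155m.
Total capital V = 1060.2155 + 248.1 + 2364 = 3672.3155.
Equity: weight = 1060.2155/3672.3155 = 0.2887; cost = 12.069%.
Preferred: weight = 248.1/3672.3155 = 0.0676; cost = 8.641%.
Subordinated notes: weight = 2364/3672.3155 = 0.6437; after-tax cost = 3.45% × (1 − 39.5%) = 2.0873%.
WACC = 0.2887 × 12.0690% + 0.0676 × 8.6410% + 0.6437 × 2.0873% = 5.4118%.

5.41%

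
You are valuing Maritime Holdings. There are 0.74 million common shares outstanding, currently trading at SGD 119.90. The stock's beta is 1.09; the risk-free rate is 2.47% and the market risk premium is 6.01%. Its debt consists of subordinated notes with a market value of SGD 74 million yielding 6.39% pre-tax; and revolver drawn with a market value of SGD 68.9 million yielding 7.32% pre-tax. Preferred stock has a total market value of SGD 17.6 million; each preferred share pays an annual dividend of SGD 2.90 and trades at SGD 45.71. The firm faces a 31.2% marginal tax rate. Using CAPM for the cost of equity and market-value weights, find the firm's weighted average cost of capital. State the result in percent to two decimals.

6.36%

Cost of equity via CAPM: Re = 2.47% + 1.09 × 6.01% = 9.0209%.
Cost of preferred: Rp = 2.9 / 45.71 = 6.3443%.
Market value of equity E = 119.9 × 0.74m = 88.726m.
Total capital V = 88.726 + 17.6 + 74 + 68.9 = 249.226.
Equity: weight = 88.726/249.226 = 0.3560; cost = 9.0209%.
Preferred: weight = 17.6/249.226 = 0.0706; cost = 6.3443%.
Subordinated notes: weight = 74/249.226 = 0.2969; after-tax cost = 6.39% × (1 − 31.2%) = 4.3963%.
Revolver drawn: weight = 68.9/249.226 = 0.2765; after-tax cost = 7.32% × (1 − 31.2%) = 5.0362%.
WACC = 0.3560 × 9.0209% + 0.0706 × 6.3443% + 0.2969 × 4.3963% + 0.2765 × 5.0362% = 6.3572%.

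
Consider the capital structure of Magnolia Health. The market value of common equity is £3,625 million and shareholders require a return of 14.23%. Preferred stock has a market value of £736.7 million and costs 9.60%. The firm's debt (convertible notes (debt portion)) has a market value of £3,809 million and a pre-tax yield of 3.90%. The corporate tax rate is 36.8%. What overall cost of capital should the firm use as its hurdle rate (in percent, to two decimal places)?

8.33%

Total capital V = 3625 + 736.7 + 3809 = 8170.7.
Equity: weight = 3625/8170.7 = 0.4437; cost = 14.23%.
Preferred: weight = 736.7/8170.7 = 0.0902; cost = 9.6%.
Convertible notes (debt portion): weight = 3809/8170.7 = 0.4662; after-tax cost = 3.9% × (1 − 36.8%) = 2.4648%.
WACC = 0.4437 × 14.2300% + 0.0902 × 9.6000% + 0.4662 × 2.4648% = 8.3279%.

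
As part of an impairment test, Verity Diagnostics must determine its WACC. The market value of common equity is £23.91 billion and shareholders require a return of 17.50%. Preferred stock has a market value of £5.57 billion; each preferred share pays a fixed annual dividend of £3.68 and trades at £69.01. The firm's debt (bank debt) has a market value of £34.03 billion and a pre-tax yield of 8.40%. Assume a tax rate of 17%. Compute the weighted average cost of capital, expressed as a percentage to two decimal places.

Cost of preferred: Rp = 3.68 / 69.01 = 5.3326%.
Total capital V = 23.91 + 5.57 + 34.03 = 63.51.
Equity: weight = 23.91/63.51 = 0.3765; cost = 17.5%.
Preferred: weight = 5.57/63.51 = 0.0877; cost = 5.3326%.
Bank debt: weight = 34.03/63.51 = 0.5358; after-tax cost = 8.4% × (1 − 17%) = 6.9720%.
WACC = 0.3765 × 17.5000% + 0.0877 × 5.3326% + 0.5358 × 6.9720% = 10.7918%.

10.79%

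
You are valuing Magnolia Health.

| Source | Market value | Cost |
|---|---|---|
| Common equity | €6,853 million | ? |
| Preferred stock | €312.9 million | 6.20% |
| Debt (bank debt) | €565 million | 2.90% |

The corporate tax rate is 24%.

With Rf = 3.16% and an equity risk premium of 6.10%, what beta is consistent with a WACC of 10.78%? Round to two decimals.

1.40

Total capital V = 6853 + 312.9 + 565 = 7730.9.
Equity weight = 6853/7730.9 = 0.8864.
Preferred weight = 312.9/7730.9 = 0.0405.
Bank debt weight = 565/7730.9 = 0.0731.
Debt contribution = 0.0731 × 2.9% × (1 − 24%) = 0.1611%.
Preferred contribution = 0.0405 × 6.2% = 0.2509%.
Required equity contribution = 10.78% − 0.4120% = 10.3680%  ⇒  Re = 11.6962%.
CAPM: 11.6962% = 3.16% + β × 6.1%  ⇒  β = 1.3994.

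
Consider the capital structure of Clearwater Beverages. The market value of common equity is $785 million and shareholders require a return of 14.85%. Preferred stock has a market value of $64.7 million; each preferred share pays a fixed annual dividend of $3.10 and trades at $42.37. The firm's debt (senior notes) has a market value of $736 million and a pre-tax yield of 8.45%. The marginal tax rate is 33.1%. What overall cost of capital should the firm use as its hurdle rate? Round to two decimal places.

10.27%

Cost of preferred: Rp = 3.1 / 42.37 = 7.3165%.
Total capital V = 785 + 64.7 + 736 = 1585.7.
Equity: weight = 785/1585.7 = 0.4950; cost = 14.85%.
Preferred: weight = 64.7/1585.7 = 0.0408; cost = 7.3165%.
Senior notes: weight = 736/1585.7 = 0.4641; after-tax cost = 8.45% × (1 − 33.1%) = 5.6530%.
WACC = 0.4950 × 14.8500% + 0.0408 × 7.3165% + 0.4641 × 5.6530% = 10.2739%.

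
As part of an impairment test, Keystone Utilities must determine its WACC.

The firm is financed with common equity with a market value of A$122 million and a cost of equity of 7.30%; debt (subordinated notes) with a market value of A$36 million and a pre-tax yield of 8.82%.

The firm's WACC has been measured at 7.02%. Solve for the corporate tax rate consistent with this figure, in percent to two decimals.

Total capital V = 122 + 36 = 158.
Equity weight = 122/158 = 0.7722.
Subordinated notes weight = 36/158 = 0.2278.
Equity contribution = 0.7722 × 7.3% = 5.6367%.
Debt contribution must be 7.02% − 5.6367% = 1.3833%.
0.2278 × 8.82% × (1 − T) = 1.3833%  ⇒  (1 − T) = 0.6883.
T = 31.1665%.

31.17%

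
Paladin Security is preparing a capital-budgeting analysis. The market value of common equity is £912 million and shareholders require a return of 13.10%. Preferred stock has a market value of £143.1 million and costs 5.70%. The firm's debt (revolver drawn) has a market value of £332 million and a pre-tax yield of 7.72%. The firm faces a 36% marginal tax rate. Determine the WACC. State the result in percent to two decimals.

Total capital V = 912 + 143.1 + 332 = 1387.1.
Equity: weight = 912/1387.1 = 0.6575; cost = 13.1%.
Preferred: weight = 143.1/1387.1 = 0.1032; cost = 5.7%.
Revolver drawn: weight = 332/1387.1 = 0.2393; after-tax cost = 7.72% × (1 − 36%) = 4.9408%.
WACC = 0.6575 × 13.1000% + 0.1032 × 5.7000% + 0.2393 × 4.9408% = 10.3837%.

10.38%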